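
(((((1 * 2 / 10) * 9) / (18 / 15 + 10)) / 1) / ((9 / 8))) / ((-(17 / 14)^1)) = -2 / 17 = -0.12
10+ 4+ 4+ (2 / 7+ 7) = 177 / 7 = 25.29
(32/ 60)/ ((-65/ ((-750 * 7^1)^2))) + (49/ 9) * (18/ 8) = -11759363/ 52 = -226141.60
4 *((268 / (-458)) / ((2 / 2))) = -536 / 229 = -2.34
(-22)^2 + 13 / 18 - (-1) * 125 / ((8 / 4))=547.22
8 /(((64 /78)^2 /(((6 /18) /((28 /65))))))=32955 /3584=9.20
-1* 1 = -1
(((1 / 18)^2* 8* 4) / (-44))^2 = 4 / 793881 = 0.00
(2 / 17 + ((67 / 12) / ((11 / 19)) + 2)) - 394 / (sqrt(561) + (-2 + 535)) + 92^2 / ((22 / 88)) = 33867.05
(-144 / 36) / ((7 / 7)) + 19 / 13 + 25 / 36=-863 / 468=-1.84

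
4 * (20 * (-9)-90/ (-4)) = -630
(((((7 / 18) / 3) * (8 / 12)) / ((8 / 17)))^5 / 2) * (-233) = -0.02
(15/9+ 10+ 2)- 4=29/3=9.67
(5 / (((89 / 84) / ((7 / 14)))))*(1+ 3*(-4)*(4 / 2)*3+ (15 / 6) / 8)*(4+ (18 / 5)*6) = -380016 / 89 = -4269.84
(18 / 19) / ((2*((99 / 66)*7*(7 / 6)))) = 36 / 931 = 0.04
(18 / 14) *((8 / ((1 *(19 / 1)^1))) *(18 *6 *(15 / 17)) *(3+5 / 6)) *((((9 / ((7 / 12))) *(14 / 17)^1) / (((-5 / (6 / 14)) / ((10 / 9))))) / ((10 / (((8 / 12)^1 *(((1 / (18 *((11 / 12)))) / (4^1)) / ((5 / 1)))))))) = -715392 / 14798245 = -0.05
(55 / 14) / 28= 55 / 392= 0.14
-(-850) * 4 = 3400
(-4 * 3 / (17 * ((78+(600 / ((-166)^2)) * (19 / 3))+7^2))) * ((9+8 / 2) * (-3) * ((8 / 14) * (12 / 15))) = 5731648 / 57903615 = 0.10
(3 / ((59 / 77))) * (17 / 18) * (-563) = -736967 / 354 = -2081.83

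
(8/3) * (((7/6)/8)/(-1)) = -7/18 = -0.39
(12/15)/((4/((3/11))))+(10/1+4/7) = 4091/385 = 10.63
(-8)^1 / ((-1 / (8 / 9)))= 7.11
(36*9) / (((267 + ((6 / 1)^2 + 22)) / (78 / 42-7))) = -11664 / 2275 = -5.13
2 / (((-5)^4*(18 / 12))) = 4 / 1875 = 0.00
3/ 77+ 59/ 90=4813/ 6930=0.69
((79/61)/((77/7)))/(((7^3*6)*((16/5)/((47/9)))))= 18565/198852192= 0.00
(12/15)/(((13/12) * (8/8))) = 48/65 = 0.74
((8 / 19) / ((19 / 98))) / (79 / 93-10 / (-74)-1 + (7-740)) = -1348872 / 455276233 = -0.00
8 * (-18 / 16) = -9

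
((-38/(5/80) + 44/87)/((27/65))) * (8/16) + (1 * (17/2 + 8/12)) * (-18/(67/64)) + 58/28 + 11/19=-37099963205/41863878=-886.20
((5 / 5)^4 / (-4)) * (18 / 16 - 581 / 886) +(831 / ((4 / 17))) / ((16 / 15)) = 3310.90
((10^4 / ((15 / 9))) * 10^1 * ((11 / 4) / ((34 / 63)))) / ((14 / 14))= 5197500 / 17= 305735.29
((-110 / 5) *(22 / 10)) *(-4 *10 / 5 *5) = 1936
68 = 68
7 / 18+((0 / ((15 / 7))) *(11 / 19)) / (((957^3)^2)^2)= 7 / 18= 0.39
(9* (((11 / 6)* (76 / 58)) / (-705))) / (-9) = 209 / 61335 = 0.00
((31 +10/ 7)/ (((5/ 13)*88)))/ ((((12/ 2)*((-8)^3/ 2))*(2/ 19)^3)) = -20240909/ 37847040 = -0.53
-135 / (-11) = 135 / 11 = 12.27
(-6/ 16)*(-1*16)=6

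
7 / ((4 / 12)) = 21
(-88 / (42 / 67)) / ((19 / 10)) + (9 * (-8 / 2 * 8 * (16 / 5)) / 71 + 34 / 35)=-12166394 / 141645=-85.89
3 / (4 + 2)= 0.50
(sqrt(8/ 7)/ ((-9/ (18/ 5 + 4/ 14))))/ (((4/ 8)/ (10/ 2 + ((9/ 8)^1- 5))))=-1.04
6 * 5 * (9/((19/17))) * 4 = 966.32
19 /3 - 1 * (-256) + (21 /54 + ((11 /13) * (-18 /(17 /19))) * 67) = -877.79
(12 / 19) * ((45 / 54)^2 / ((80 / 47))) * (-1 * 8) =-235 / 114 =-2.06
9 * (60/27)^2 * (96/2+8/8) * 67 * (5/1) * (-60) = -131320000/3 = -43773333.33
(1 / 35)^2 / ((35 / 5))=0.00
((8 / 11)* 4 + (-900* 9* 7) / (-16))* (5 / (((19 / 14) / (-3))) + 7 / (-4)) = -151839569 / 3344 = -45406.57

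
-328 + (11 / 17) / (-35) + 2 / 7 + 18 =-184291 / 595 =-309.73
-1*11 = -11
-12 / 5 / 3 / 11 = -4 / 55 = -0.07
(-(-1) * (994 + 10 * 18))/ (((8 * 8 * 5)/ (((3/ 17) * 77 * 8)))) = 135597/ 340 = 398.81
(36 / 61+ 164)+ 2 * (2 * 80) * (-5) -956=-145876 / 61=-2391.41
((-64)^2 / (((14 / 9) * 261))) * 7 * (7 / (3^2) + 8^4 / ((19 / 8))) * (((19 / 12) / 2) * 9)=868178.39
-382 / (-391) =382 / 391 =0.98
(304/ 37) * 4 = 1216/ 37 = 32.86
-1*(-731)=731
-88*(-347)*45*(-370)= -508424400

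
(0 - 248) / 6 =-124 / 3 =-41.33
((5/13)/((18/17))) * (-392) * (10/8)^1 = -20825/117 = -177.99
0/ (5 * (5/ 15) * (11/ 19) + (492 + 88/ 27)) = 0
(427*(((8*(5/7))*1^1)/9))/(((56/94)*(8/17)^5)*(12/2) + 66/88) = 651316803040/1999979397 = 325.66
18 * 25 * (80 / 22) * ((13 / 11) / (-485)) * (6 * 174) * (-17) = 830606400 / 11737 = 70768.20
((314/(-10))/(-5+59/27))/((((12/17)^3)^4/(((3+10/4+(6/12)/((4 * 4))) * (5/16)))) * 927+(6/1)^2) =0.25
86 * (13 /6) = 559 /3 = 186.33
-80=-80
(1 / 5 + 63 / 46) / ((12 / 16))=722 / 345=2.09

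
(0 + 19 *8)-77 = 75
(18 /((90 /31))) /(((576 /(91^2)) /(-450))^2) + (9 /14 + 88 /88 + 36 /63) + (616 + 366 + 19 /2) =1860102940069 /7168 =259500968.20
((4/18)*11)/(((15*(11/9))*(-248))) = -1/1860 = -0.00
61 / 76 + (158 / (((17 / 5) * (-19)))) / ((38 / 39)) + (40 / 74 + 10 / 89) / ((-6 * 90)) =-3729521297 / 2182587228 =-1.71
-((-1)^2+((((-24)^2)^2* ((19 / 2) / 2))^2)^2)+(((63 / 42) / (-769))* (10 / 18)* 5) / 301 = -8566400831545946383693408186663 / 1388814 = -6168141184885770437001217.00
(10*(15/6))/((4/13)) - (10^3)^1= -3675/4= -918.75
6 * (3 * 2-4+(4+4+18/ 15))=336/ 5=67.20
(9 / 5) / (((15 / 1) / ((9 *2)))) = 54 / 25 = 2.16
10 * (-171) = -1710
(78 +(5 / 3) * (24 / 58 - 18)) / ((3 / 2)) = 2824 / 87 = 32.46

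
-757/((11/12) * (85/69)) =-626796/935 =-670.37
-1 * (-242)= 242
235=235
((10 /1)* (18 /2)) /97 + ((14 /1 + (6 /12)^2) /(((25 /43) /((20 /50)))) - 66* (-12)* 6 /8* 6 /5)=17545647 /24250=723.53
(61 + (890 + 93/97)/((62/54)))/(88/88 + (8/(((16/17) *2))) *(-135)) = -10067392/6889037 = -1.46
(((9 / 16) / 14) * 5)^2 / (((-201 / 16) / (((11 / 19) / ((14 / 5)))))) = -37125 / 55889792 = -0.00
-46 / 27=-1.70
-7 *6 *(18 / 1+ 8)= -1092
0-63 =-63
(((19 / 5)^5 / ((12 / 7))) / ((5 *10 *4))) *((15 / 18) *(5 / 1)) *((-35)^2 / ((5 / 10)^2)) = 849301957 / 18000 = 47183.44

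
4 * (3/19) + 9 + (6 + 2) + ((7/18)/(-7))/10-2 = 53441/3420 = 15.63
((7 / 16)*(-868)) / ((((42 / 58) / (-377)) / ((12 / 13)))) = 182497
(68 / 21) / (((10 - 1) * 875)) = 68 / 165375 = 0.00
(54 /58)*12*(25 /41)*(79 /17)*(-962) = -615583800 /20213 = -30454.85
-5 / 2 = -2.50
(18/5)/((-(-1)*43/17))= 306/215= 1.42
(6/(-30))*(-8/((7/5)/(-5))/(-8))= 5/7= 0.71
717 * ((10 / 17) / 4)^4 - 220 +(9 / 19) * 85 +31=-3767971161 / 25390384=-148.40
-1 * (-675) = 675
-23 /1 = -23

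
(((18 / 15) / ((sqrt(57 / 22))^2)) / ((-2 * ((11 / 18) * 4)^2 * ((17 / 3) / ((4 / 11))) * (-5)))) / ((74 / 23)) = 5589 / 36151775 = 0.00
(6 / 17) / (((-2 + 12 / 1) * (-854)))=-3 / 72590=-0.00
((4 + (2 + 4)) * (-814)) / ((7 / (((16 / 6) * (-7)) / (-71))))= -65120 / 213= -305.73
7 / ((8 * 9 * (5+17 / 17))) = 0.02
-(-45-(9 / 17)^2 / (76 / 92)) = 248958 / 5491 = 45.34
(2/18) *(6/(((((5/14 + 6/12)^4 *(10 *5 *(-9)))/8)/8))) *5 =-9604/10935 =-0.88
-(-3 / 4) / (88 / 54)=81 / 176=0.46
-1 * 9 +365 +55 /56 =19991 /56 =356.98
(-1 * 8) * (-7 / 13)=56 / 13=4.31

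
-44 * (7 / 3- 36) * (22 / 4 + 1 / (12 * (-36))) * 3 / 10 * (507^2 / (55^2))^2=4696161760797 / 266200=17641479.19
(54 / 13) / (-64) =-27 / 416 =-0.06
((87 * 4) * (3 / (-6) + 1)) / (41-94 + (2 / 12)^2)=-6264 / 1907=-3.28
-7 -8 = -15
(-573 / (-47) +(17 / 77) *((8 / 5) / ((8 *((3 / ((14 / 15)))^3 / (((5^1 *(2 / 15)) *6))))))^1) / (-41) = -2873057207 / 9657883125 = -0.30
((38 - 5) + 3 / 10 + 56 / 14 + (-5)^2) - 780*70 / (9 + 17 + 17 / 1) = -519211 / 430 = -1207.47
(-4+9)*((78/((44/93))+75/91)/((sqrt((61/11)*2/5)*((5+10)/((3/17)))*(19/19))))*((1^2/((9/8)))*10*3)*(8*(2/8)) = 4422760*sqrt(6710)/1038037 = 349.01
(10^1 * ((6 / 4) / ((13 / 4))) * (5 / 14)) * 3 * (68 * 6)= 183600 / 91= 2017.58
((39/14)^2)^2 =2313441/38416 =60.22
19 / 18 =1.06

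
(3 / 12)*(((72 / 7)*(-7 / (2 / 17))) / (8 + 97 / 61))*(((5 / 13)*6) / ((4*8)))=-3111 / 2704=-1.15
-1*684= -684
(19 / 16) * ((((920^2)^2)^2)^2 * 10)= 3127799139466989003451536926310400000000000000000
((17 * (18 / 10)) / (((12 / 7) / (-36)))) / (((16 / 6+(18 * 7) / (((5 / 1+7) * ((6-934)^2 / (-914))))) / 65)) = -107912383488 / 6860681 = -15729.11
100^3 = 1000000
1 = 1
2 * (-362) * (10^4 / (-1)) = 7240000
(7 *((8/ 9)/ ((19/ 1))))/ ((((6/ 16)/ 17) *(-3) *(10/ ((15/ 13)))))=-3808/ 6669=-0.57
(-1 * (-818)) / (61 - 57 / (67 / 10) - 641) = -1.39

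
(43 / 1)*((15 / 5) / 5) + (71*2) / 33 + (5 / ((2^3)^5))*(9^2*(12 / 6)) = 81446153 / 2703360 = 30.13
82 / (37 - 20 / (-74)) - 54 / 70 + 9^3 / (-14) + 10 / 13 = -8940819 / 179270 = -49.87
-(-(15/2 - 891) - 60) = -1647/2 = -823.50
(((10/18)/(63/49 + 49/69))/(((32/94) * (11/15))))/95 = 37835/3223616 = 0.01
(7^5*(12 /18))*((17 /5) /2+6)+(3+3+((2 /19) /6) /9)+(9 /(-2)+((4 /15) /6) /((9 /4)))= 1327810033 /15390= 86277.46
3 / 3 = 1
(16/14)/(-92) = -2/161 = -0.01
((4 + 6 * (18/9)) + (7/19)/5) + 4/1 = 1907/95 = 20.07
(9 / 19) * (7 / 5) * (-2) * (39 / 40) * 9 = -22113 / 1900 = -11.64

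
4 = 4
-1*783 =-783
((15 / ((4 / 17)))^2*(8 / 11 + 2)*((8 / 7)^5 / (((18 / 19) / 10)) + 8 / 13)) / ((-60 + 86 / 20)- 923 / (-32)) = -90338330820000 / 10327414097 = -8747.43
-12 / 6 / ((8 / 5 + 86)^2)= -0.00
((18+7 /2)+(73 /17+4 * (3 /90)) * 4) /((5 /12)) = 39994 /425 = 94.10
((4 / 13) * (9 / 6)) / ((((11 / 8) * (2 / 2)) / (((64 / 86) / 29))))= 1536 / 178321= 0.01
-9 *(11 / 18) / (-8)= 11 / 16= 0.69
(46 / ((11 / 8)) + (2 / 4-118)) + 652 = 12495 / 22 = 567.95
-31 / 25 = -1.24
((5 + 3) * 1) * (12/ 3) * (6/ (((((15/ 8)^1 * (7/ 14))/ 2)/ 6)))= 12288/ 5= 2457.60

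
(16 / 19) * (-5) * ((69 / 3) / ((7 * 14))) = -920 / 931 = -0.99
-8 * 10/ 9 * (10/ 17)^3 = -80000/ 44217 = -1.81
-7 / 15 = -0.47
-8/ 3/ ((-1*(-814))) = -4/ 1221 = -0.00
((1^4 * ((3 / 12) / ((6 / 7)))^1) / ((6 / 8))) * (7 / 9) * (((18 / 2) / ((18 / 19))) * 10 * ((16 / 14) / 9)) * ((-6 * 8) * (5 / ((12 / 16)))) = -851200 / 729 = -1167.63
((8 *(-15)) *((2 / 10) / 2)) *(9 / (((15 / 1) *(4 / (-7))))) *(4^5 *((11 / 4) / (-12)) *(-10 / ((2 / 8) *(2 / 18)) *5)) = 5322240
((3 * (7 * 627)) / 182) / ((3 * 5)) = 627 / 130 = 4.82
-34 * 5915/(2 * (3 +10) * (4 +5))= -7735/9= -859.44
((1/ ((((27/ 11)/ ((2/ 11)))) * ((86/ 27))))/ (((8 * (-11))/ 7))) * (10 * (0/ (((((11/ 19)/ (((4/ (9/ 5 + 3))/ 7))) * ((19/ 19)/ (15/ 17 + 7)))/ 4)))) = 0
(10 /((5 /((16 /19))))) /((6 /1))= 16 /57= 0.28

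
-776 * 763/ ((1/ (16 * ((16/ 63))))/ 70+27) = -1515745280/ 69129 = -21926.33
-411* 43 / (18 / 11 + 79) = -194403 / 887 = -219.17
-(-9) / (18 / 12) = 6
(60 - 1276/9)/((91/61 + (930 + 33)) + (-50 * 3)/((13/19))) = -36478/332433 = -0.11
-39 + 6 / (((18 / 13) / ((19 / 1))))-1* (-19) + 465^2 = 648862 / 3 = 216287.33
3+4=7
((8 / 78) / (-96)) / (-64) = 1 / 59904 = 0.00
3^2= 9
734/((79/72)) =52848/79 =668.96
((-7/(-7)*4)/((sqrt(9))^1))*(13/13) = 4/3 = 1.33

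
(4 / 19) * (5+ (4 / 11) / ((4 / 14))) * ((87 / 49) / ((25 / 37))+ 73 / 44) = 15943209 / 2816275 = 5.66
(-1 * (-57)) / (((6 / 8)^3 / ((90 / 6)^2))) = 30400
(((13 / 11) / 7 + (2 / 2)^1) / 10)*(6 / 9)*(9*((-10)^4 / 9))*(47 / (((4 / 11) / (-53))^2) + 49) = 59908376250 / 77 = 778030860.39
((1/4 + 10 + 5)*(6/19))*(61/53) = 11163/2014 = 5.54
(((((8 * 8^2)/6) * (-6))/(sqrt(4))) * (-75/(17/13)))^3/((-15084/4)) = -1727791104000000/2058547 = -839325555.36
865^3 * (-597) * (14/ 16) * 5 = -13523549589375/ 8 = -1690443698671.88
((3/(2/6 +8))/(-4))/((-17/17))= 9/100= 0.09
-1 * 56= -56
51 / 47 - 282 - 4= -13391 / 47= -284.91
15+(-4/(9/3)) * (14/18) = 377/27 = 13.96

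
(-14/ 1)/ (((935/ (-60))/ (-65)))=-10920/ 187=-58.40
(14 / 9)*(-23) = -322 / 9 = -35.78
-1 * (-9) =9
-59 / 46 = -1.28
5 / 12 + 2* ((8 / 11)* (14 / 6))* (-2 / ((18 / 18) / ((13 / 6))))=-5659 / 396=-14.29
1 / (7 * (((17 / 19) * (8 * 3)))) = 19 / 2856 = 0.01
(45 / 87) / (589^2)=15 / 10060709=0.00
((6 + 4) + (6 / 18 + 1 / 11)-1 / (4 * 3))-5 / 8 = 855 / 88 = 9.72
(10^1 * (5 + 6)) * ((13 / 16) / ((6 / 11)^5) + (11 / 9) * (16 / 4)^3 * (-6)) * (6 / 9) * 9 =-3096440215 / 10368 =-298653.57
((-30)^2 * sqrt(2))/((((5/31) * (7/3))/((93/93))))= 16740 * sqrt(2)/7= 3381.99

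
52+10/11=582/11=52.91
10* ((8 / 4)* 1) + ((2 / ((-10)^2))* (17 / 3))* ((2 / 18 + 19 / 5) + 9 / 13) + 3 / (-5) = 1748131 / 87750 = 19.92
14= 14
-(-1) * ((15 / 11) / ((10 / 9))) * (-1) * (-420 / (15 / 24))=9072 / 11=824.73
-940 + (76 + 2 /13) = -863.85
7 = 7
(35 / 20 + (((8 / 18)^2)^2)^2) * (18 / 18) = 301589191 / 172186884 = 1.75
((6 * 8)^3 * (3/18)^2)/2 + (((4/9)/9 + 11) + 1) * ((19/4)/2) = 1564.62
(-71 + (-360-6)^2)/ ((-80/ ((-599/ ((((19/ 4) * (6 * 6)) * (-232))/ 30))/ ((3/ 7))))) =-561379805/ 317376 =-1768.82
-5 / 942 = -0.01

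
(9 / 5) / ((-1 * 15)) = -0.12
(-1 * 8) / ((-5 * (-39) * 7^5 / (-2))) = 16 / 3277365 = 0.00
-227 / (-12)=227 / 12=18.92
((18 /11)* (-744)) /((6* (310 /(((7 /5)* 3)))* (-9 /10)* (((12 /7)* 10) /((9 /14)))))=63 /550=0.11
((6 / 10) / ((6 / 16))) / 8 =1 / 5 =0.20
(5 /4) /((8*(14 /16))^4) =5 /9604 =0.00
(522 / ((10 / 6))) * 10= 3132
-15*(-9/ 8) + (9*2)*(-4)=-441/ 8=-55.12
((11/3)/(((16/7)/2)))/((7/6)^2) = 33/14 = 2.36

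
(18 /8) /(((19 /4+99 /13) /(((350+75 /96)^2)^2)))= 2754992204.05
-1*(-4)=4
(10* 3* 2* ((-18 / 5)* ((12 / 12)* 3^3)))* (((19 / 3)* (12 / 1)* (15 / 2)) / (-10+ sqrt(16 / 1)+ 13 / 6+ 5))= -19945440 / 7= -2849348.57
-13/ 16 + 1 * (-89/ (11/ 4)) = -5839/ 176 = -33.18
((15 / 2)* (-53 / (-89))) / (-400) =-0.01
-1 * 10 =-10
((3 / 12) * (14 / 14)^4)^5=1 / 1024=0.00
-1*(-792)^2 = -627264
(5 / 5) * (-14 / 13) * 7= -98 / 13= -7.54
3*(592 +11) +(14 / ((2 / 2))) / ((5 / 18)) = 9297 / 5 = 1859.40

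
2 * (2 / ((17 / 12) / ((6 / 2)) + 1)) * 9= 1296 / 53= 24.45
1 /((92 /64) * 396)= 4 /2277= 0.00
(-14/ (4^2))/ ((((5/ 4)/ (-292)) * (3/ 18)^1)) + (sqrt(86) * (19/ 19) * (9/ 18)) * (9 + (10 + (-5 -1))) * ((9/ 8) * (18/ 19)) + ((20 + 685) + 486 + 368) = 1053 * sqrt(86)/ 152 + 13927/ 5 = 2849.64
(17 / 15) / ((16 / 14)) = 119 / 120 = 0.99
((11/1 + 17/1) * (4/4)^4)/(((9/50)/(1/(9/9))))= 1400/9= 155.56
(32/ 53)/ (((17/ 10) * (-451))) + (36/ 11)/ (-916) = -405749/ 93054379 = -0.00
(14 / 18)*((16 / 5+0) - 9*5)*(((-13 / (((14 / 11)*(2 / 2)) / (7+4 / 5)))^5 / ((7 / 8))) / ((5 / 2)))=125287285299073726257 / 2626093750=47708611049.80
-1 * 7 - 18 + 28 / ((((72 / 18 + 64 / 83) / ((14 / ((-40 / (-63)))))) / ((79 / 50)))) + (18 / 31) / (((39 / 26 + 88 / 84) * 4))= 6550006167 / 36487000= 179.52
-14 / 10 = -7 / 5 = -1.40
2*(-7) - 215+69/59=-13442/59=-227.83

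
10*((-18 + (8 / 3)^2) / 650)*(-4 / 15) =392 / 8775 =0.04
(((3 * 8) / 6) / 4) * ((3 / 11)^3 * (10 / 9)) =30 / 1331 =0.02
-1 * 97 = -97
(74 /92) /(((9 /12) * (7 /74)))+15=12721 /483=26.34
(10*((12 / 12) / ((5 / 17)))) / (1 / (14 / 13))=476 / 13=36.62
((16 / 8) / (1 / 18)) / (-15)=-12 / 5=-2.40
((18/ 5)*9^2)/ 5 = 1458/ 25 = 58.32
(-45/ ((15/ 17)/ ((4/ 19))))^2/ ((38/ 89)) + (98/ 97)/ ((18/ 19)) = 1623104905/ 5987907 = 271.06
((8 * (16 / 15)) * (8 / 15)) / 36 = 256 / 2025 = 0.13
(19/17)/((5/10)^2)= 76/17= 4.47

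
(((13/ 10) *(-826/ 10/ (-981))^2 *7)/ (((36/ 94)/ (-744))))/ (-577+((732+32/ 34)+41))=-12401901421/ 19487810250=-0.64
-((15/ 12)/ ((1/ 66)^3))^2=-129146796900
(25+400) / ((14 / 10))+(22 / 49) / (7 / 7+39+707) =11111647 / 36603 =303.57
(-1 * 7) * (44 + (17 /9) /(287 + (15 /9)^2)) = -803383 /2608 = -308.05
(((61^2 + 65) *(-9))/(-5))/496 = 17037/1240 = 13.74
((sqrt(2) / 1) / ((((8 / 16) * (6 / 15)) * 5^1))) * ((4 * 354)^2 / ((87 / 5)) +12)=162981.19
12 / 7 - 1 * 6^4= -9060 / 7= -1294.29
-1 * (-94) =94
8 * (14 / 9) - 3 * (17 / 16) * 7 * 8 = -2989 / 18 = -166.06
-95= -95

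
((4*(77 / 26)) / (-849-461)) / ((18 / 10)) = -77 / 15327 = -0.01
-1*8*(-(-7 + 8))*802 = 6416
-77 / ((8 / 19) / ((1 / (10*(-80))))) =1463 / 6400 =0.23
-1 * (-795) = 795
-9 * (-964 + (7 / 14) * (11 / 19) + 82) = 301545 / 38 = 7935.39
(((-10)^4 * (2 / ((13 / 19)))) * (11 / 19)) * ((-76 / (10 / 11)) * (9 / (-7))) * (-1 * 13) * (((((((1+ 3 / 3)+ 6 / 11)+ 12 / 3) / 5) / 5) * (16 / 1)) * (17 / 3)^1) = -3929333760 / 7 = -561333394.29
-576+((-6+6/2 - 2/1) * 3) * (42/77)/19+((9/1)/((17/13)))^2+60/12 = -524.06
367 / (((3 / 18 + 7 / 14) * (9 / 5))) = 1835 / 6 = 305.83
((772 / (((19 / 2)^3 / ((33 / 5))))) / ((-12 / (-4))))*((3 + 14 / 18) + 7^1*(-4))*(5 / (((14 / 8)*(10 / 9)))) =-29620096 / 240065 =-123.38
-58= -58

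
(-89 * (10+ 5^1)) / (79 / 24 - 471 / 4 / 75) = -801000 / 1033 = -775.41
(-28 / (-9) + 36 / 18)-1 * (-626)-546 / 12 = 10541 / 18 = 585.61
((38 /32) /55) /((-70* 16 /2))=-19 /492800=-0.00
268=268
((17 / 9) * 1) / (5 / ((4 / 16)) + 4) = 17 / 216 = 0.08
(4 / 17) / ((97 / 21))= 84 / 1649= 0.05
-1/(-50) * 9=9/50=0.18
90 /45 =2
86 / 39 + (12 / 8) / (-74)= 12611 / 5772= 2.18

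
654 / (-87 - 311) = -327 / 199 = -1.64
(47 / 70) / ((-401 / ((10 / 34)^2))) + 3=4867103 / 1622446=3.00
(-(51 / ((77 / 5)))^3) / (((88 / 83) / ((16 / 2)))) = -1376254125 / 5021863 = -274.05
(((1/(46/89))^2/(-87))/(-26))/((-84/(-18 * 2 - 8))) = 87131/100514232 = 0.00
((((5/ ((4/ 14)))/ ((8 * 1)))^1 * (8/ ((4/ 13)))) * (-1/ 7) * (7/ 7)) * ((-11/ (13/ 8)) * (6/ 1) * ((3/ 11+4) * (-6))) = -8460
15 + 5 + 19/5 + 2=129/5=25.80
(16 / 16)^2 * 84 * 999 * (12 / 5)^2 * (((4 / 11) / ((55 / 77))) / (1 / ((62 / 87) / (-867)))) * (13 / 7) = -4328722944 / 11523875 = -375.63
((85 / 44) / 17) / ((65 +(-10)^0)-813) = -0.00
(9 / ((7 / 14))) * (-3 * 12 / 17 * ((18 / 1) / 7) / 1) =-11664 / 119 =-98.02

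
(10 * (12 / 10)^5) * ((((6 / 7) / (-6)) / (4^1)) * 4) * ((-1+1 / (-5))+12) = -839808 / 21875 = -38.39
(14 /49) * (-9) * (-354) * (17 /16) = 967.18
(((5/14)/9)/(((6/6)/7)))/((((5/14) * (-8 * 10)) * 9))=-7/6480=-0.00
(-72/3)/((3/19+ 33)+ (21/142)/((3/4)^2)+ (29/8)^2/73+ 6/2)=-0.66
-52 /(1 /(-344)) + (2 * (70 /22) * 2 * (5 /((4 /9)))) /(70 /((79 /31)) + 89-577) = 7158688951 /400202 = 17887.69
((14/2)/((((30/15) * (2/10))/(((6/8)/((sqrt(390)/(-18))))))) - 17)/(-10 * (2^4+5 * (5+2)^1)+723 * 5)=-17/3105 - 7 * sqrt(390)/35880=-0.01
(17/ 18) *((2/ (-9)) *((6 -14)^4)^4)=-4785074604081152/ 81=-59074995112112.99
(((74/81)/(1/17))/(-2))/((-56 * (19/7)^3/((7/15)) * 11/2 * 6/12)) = 215747/183341070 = 0.00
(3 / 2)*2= 3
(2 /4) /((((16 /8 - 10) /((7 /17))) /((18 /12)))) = -21 /544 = -0.04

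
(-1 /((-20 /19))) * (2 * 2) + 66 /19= 691 /95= 7.27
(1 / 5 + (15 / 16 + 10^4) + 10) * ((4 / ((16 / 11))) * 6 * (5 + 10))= 79288209 / 32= 2477756.53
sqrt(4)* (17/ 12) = 17/ 6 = 2.83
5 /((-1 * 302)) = -5 /302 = -0.02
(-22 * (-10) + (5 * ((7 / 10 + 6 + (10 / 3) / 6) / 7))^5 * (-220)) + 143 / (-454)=-1481966682604628341 / 1802264762088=-822280.23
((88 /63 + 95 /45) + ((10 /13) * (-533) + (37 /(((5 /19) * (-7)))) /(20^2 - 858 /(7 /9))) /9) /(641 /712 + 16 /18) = -23.50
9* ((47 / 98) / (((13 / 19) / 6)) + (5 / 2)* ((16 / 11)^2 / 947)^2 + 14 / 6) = 492225148465392 / 8363925022453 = 58.85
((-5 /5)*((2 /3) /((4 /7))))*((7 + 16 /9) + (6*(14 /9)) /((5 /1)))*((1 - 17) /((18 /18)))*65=348712 /27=12915.26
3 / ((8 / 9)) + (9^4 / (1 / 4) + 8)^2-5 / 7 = 38593380373 / 56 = 689167506.66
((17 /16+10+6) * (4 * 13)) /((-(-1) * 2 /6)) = 10647 /4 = 2661.75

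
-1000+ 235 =-765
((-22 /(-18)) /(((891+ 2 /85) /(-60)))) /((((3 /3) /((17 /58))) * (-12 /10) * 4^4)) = 397375 /5060443392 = 0.00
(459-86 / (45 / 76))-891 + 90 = -21926 / 45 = -487.24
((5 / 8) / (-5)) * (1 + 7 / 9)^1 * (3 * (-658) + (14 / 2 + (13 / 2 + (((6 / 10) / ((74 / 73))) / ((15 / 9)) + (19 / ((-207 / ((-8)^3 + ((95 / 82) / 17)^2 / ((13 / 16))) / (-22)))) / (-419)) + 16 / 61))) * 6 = 241995763865657851256 / 92722706404798275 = 2609.89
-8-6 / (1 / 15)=-98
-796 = -796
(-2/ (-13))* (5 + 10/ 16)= 45/ 52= 0.87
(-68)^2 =4624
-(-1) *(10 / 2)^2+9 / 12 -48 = -22.25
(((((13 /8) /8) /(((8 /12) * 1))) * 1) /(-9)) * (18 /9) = -0.07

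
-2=-2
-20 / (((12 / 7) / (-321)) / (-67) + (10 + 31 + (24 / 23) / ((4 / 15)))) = -23084180 / 51839131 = -0.45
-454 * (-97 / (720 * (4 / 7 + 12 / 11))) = 1695463 / 46080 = 36.79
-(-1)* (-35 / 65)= -7 / 13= -0.54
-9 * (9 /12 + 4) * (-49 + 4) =7695 /4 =1923.75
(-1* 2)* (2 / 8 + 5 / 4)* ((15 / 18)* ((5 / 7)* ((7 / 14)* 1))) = -25 / 28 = -0.89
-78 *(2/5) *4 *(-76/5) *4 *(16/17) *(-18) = -54632448/425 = -128546.94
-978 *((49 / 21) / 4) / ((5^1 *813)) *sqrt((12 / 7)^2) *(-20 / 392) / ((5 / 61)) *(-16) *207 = -32931216 / 66395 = -495.99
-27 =-27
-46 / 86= -23 / 43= -0.53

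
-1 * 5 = -5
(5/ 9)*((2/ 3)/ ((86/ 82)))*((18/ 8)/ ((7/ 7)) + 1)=2665/ 2322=1.15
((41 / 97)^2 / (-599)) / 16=-1681 / 90175856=-0.00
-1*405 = -405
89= 89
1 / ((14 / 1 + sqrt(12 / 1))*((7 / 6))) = 3 / 46 - 3*sqrt(3) / 322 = 0.05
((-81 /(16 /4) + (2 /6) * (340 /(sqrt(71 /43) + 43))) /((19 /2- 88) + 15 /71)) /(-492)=-297992467 /651720428856- 6035 * sqrt(3053) /162930107214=-0.00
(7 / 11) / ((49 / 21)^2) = 9 / 77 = 0.12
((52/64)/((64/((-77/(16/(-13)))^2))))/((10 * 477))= 13026013/1250426880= 0.01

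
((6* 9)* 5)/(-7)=-270/7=-38.57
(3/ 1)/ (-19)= -3/ 19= -0.16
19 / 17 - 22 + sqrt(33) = -15.14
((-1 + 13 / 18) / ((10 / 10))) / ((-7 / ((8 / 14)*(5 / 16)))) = 25 / 3528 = 0.01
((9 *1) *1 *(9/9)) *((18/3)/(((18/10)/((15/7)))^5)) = 19531250/151263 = 129.12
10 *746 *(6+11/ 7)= 395380/ 7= 56482.86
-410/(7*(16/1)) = -205/56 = -3.66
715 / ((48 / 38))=13585 / 24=566.04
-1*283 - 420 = -703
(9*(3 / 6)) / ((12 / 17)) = 51 / 8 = 6.38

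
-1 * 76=-76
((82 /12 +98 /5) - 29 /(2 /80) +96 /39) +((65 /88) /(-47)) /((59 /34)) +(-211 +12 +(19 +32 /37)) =-1153434200177 /880316580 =-1310.25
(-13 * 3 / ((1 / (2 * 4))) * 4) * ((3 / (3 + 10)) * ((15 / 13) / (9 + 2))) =-4320 / 143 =-30.21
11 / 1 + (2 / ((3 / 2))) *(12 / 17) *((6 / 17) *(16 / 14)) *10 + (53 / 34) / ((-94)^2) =528982283 / 35750456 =14.80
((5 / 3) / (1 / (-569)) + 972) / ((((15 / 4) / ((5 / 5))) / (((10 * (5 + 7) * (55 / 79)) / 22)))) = 5680 / 237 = 23.97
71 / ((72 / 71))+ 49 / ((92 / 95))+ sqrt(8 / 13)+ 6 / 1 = 2*sqrt(26) / 13+ 209669 / 1656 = 127.40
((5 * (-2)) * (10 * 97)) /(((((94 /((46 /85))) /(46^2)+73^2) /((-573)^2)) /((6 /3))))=-309994845976800 /259355767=-1195249.48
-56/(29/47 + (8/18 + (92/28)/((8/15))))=-1326528/171079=-7.75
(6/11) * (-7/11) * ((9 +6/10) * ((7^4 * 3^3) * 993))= -129776393376/605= -214506435.33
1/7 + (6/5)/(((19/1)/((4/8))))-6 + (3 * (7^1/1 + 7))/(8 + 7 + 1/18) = -547114/180215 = -3.04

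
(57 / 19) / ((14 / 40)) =60 / 7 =8.57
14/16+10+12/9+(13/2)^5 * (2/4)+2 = 1116607/192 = 5815.66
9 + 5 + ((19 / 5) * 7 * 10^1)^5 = 1331705468590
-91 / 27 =-3.37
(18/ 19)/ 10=9/ 95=0.09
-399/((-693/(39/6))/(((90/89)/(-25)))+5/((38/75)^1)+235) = -65702/474345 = -0.14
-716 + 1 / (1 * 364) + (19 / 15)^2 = -58508771 / 81900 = -714.39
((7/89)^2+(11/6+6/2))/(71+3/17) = 3910051/57506460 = 0.07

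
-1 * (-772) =772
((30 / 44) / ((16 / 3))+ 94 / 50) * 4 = 8.03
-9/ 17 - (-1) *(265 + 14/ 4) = 267.97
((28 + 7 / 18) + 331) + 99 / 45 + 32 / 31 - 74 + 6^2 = 905693 / 2790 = 324.62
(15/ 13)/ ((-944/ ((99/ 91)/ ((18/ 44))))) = -1815/ 558376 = -0.00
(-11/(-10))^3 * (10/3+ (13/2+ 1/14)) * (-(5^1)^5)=-865150/21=-41197.62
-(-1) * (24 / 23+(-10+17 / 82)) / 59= -16501 / 111274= -0.15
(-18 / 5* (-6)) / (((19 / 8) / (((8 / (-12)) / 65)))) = -576 / 6175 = -0.09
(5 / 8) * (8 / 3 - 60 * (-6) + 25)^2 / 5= 1352569 / 72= 18785.68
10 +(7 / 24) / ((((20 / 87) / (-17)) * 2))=-251 / 320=-0.78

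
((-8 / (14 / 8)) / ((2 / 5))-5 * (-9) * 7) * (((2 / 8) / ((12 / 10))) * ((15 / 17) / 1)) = 3125 / 56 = 55.80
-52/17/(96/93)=-403/136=-2.96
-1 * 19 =-19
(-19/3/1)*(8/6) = -76/9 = -8.44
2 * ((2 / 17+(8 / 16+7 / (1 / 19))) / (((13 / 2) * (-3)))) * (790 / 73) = -7177940 / 48399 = -148.31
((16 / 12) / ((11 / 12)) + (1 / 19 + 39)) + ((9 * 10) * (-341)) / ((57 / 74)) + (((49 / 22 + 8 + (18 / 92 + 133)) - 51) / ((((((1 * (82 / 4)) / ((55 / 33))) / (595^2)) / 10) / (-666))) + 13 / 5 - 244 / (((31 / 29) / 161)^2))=-16783045138779642359 / 947003035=-17722271754.68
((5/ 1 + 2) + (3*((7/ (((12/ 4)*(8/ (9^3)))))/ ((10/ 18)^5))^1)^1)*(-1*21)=-6331542987/ 25000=-253261.72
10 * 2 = 20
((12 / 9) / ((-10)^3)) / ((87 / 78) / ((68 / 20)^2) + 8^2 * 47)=-0.00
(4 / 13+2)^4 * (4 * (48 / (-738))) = -8640000 / 1171001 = -7.38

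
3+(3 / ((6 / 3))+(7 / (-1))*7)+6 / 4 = -43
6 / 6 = 1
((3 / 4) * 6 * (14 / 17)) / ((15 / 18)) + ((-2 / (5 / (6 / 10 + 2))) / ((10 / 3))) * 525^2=-7309197 / 85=-85990.55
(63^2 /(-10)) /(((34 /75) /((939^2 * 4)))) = -52493259735 /17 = -3087838807.94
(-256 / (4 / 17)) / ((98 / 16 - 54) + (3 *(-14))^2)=-8704 / 13729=-0.63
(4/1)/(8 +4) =1/3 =0.33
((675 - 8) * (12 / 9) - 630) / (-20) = -389 / 30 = -12.97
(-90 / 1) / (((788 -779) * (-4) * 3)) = 5 / 6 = 0.83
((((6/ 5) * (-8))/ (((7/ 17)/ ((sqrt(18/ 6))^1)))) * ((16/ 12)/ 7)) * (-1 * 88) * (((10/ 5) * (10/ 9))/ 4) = 95744 * sqrt(3)/ 441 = 376.04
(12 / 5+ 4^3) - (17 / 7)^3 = 89311 / 1715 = 52.08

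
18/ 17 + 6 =120/ 17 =7.06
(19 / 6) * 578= 5491 / 3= 1830.33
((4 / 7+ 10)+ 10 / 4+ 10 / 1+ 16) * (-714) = -27897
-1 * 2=-2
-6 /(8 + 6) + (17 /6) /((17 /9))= 15 /14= 1.07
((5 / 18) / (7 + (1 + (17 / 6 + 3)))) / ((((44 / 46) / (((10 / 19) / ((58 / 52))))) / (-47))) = -702650 / 1509189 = -0.47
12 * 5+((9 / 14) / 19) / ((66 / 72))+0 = 87834 / 1463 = 60.04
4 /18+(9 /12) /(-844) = 6725 /30384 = 0.22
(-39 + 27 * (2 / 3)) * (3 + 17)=-420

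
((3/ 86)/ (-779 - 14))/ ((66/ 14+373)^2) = -0.00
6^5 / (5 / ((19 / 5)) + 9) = 36936 / 49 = 753.80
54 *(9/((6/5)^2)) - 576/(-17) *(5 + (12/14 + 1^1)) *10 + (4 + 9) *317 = 6781.86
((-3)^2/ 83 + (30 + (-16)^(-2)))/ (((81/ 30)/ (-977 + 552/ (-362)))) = -566608397255/ 51919488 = -10913.21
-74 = -74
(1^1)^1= 1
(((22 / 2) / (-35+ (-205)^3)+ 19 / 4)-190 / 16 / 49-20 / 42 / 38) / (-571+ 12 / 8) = -0.01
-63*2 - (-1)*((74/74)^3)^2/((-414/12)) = -8696/69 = -126.03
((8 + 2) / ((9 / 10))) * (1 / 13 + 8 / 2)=5300 / 117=45.30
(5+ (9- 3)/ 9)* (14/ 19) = 238/ 57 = 4.18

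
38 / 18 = 19 / 9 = 2.11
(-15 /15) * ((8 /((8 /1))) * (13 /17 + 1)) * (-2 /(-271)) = -60 /4607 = -0.01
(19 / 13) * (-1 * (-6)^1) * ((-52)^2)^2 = 64117248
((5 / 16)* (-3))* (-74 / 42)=185 / 112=1.65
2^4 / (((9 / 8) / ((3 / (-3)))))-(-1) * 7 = -65 / 9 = -7.22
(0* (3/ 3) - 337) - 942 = -1279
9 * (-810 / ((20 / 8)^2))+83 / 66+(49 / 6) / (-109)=-6985478 / 5995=-1165.22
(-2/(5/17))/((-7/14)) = 68/5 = 13.60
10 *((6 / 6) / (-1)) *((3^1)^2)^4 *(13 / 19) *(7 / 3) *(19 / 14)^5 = -18525781755 / 38416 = -482241.30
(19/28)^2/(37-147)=-361/86240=-0.00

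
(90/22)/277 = 0.01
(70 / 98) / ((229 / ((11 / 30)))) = 11 / 9618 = 0.00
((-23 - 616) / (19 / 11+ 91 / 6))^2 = 1778646276 / 1243225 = 1430.67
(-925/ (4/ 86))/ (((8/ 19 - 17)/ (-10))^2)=-28717550/ 3969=-7235.46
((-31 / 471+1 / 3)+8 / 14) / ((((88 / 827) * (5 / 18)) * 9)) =381247 / 120890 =3.15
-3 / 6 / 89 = -1 / 178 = -0.01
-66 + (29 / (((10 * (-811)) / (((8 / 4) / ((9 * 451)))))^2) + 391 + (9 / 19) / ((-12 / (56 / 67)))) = 112069515393117888992 / 344864287619841825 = 324.97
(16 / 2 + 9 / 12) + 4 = 51 / 4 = 12.75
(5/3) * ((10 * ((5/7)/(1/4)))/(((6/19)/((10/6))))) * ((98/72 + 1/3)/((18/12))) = 1448750/5103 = 283.90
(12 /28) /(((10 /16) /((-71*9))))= -15336 /35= -438.17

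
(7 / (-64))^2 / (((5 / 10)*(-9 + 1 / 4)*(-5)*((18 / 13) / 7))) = 637 / 230400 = 0.00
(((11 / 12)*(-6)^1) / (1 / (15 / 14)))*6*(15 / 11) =-675 / 14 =-48.21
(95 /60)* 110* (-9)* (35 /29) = -109725 /58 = -1891.81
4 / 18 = 0.22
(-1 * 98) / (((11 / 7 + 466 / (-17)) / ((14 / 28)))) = 5831 / 3075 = 1.90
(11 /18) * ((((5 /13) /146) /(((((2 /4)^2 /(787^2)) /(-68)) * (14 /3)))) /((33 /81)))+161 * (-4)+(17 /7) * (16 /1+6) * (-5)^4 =-730083912 /6643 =-109902.74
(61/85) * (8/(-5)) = -488/425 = -1.15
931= 931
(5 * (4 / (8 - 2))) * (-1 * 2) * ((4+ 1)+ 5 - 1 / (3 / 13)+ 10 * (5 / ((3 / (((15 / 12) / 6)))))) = -60.93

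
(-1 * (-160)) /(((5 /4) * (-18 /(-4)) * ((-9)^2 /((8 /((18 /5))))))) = 5120 /6561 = 0.78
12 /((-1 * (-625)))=12 /625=0.02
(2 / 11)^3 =8 / 1331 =0.01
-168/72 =-2.33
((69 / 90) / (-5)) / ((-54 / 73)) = 1679 / 8100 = 0.21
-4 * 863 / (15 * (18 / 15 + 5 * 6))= -863 / 117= -7.38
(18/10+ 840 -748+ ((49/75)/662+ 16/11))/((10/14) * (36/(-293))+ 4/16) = 213401664518/363462825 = 587.13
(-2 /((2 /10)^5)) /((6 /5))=-15625 /3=-5208.33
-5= -5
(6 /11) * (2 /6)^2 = 2 /33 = 0.06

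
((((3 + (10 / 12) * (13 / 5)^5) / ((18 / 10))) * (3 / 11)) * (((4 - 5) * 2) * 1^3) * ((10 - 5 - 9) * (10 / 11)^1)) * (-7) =-21422408 / 27225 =-786.87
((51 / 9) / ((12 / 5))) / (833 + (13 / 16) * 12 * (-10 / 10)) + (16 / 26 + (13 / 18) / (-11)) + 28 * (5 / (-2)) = -588648835 / 8476182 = -69.45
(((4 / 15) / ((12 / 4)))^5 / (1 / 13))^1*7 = 93184 / 184528125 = 0.00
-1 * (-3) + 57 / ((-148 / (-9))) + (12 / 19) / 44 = 200457 / 30932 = 6.48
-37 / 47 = -0.79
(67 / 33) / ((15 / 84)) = 1876 / 165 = 11.37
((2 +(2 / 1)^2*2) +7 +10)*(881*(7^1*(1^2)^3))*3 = 499527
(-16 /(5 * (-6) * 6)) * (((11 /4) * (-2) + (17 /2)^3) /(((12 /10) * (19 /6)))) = 541 /38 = 14.24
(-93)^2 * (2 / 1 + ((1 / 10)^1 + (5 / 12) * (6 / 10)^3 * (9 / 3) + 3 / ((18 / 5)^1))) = 2770563 / 100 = 27705.63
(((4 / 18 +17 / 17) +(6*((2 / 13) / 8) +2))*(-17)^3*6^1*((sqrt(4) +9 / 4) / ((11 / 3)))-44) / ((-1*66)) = 1728.52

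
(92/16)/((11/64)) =368/11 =33.45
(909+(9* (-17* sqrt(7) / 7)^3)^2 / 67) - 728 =1959302650 / 22981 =85257.50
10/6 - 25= -70/3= -23.33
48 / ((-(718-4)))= -8 / 119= -0.07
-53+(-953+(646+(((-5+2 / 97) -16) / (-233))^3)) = -360.00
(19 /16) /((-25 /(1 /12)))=-19 /4800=-0.00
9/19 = 0.47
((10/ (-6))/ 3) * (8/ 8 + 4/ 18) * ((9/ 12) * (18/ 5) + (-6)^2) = -473/ 18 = -26.28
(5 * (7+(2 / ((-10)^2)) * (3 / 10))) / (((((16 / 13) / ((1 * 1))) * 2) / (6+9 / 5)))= 1776021 / 16000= 111.00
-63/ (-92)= 63/ 92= 0.68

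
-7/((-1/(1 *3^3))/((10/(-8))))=-945/4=-236.25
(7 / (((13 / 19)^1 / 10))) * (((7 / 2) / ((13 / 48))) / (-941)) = -223440 / 159029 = -1.41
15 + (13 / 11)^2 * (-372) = -504.57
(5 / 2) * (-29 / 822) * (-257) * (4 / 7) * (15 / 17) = 11.43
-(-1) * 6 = 6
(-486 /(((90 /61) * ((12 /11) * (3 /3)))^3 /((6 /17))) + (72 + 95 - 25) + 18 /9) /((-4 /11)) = -8309667179 /29376000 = -282.87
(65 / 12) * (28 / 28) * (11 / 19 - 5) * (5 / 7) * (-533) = 173225 / 19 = 9117.11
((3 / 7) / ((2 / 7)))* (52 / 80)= 39 / 40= 0.98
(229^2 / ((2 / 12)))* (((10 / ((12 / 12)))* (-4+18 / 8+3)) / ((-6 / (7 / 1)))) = -9177175 / 2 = -4588587.50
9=9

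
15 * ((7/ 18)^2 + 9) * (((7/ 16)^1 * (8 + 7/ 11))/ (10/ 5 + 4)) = 9858625/ 114048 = 86.44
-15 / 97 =-0.15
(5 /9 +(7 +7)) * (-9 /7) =-131 /7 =-18.71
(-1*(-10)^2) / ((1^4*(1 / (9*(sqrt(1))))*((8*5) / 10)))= -225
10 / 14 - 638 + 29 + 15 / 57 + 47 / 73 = -5897040 / 9709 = -607.38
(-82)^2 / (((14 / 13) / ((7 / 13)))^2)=1681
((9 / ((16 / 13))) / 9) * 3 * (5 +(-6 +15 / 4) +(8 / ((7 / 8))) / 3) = 6331 / 448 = 14.13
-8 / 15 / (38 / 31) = -0.44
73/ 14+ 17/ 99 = 7465/ 1386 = 5.39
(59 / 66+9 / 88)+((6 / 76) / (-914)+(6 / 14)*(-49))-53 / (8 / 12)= -228093925 / 2292312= -99.50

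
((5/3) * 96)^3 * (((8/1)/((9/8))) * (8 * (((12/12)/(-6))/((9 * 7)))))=-1048576000/1701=-616446.80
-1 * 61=-61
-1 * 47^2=-2209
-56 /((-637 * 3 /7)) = 0.21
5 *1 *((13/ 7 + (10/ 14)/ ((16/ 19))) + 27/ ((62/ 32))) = 288885/ 3472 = 83.20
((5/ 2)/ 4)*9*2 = 45/ 4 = 11.25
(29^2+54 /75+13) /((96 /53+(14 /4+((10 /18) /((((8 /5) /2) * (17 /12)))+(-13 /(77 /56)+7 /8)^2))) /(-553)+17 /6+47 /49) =1731404078992896 /7391604183575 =234.24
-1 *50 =-50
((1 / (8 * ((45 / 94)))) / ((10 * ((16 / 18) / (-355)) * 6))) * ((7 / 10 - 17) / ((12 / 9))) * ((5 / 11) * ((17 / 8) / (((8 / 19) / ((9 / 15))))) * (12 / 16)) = 1581207417 / 72089600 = 21.93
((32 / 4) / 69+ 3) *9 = 645 / 23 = 28.04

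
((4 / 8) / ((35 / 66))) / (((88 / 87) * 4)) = 261 / 1120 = 0.23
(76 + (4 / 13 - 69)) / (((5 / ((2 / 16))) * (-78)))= -19 / 8112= -0.00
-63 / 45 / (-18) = 7 / 90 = 0.08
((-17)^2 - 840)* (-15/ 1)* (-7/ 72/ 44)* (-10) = 96425/ 528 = 182.62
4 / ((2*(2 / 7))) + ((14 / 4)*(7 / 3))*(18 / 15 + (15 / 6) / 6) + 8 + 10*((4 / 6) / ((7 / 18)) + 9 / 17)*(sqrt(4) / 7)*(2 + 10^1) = 31526249 / 299880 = 105.13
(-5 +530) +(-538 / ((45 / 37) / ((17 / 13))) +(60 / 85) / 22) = -5845289 / 109395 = -53.43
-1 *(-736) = 736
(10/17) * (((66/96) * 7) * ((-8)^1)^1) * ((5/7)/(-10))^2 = -55/476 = -0.12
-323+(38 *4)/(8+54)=-9937/31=-320.55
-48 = -48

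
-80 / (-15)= 16 / 3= 5.33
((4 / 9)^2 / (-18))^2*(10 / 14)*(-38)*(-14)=24320 / 531441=0.05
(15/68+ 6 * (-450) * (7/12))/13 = -107085/884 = -121.14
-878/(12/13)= -5707/6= -951.17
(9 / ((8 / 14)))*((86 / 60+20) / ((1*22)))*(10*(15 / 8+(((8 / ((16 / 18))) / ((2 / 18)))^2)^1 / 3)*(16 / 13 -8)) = -18188541 / 8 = -2273567.62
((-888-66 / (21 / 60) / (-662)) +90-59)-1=-1987326 / 2317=-857.72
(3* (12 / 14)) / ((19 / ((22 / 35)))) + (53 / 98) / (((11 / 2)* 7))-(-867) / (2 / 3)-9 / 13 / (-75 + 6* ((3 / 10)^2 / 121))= 1833157736509537 / 1409461763710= 1300.61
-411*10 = -4110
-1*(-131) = 131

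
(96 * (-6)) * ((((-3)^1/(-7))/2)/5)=-864/35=-24.69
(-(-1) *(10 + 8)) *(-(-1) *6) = 108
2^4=16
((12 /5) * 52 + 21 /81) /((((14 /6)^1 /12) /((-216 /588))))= -405192 /1715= -236.26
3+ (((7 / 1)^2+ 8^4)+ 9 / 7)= 29045 / 7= 4149.29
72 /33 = 24 /11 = 2.18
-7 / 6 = -1.17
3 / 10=0.30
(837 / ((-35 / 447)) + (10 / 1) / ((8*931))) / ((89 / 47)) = -5645.11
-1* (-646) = 646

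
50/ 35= 10/ 7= 1.43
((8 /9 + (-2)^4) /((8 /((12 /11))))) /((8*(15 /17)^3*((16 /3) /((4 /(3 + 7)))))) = 93347 /2970000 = 0.03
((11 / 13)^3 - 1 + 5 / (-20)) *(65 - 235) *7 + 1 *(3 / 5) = 16854657 / 21970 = 767.17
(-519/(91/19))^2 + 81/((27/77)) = 99152232/8281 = 11973.46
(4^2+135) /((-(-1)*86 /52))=3926 /43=91.30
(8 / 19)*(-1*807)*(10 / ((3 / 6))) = -129120 / 19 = -6795.79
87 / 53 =1.64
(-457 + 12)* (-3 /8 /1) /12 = 445 /32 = 13.91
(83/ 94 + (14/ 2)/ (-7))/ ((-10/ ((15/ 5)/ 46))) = 33/ 43240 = 0.00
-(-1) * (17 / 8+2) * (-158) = -2607 / 4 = -651.75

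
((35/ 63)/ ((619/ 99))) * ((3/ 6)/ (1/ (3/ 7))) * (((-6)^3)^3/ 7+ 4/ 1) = -831407610/ 30331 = -27411.15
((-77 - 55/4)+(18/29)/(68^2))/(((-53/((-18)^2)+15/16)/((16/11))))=-15771275424/92467573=-170.56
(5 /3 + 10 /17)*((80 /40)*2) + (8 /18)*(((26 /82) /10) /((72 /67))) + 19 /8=11.41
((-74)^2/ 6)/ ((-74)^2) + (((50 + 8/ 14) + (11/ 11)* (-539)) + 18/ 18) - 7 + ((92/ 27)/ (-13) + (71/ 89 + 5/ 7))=-215616815/ 437346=-493.01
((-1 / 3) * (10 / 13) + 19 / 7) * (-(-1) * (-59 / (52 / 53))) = -2098217 / 14196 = -147.80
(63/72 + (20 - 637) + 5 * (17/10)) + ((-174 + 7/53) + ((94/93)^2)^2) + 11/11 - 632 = -44767506707393/31717405224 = -1411.45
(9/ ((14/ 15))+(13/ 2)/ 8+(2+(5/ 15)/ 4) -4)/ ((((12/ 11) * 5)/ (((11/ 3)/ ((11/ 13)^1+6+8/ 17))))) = 6974539/ 8890560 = 0.78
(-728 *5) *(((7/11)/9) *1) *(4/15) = -20384/297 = -68.63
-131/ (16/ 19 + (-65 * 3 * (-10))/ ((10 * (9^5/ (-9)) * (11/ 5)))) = -59877873/ 378737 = -158.10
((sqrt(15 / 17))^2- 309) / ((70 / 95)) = -49761 / 119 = -418.16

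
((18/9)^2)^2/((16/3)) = 3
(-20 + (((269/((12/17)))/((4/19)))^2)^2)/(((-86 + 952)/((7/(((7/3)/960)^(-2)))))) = 19548495082420090003063/38130088830566400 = 512678.98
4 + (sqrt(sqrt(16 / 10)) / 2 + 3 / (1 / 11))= 10^(3 / 4) / 10 + 37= 37.56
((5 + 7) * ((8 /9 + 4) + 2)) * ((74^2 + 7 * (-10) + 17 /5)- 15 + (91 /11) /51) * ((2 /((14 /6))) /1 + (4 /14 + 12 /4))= 108827524424 /58905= 1847509.12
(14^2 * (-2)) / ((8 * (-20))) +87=1789 / 20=89.45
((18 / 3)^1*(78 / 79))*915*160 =68515200 / 79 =867281.01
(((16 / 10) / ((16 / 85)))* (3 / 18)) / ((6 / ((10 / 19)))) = 85 / 684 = 0.12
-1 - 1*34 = -35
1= 1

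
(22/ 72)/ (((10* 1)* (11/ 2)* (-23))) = -1/ 4140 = -0.00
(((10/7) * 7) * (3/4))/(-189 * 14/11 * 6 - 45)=-55/10914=-0.01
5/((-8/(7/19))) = -35/152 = -0.23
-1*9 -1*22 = -31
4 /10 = 2 /5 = 0.40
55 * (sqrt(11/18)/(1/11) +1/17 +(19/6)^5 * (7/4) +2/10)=31135.92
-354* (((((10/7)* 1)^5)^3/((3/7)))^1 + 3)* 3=-356160818710096914/678223072849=-525138.16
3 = 3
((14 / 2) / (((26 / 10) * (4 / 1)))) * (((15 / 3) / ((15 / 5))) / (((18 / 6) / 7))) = 1225 / 468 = 2.62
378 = 378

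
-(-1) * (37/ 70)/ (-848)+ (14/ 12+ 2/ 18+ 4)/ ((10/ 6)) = 563809/ 178080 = 3.17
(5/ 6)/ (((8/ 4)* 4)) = 5/ 48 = 0.10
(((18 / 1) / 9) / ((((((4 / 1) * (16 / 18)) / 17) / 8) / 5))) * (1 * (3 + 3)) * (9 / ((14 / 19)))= 392445 / 14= 28031.79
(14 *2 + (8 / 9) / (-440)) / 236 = 13859 / 116820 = 0.12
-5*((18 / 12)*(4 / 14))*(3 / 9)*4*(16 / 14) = -160 / 49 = -3.27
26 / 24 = 13 / 12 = 1.08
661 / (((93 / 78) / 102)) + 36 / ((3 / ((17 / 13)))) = 22794960 / 403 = 56563.18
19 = 19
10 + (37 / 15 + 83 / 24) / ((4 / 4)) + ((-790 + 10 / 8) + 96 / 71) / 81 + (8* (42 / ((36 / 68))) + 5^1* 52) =207236297 / 230040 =900.87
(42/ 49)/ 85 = 6/ 595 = 0.01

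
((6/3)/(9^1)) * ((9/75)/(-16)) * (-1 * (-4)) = -1/150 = -0.01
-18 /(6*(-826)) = 3 /826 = 0.00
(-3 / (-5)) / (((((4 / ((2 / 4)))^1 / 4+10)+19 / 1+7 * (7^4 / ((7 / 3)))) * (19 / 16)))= 24 / 343615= 0.00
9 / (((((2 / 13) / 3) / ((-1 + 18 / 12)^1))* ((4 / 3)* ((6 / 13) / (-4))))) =-570.38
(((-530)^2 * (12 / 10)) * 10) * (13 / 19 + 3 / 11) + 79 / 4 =2696656511 / 836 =3225665.68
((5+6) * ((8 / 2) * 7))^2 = 94864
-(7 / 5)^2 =-49 / 25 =-1.96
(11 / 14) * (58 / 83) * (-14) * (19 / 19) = -7.69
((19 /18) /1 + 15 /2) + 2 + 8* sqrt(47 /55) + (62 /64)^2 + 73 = 8* sqrt(2585) /55 + 778697 /9216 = 91.89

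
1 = 1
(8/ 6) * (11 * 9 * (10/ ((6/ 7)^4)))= 132055/ 54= 2445.46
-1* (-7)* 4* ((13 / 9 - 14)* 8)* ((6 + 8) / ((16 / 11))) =-243628 / 9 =-27069.78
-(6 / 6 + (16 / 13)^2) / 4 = -425 / 676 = -0.63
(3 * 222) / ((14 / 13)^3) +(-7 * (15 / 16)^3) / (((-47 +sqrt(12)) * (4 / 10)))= 118125 * sqrt(3) / 8998912 +3293710802181 / 6173253632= 533.57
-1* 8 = -8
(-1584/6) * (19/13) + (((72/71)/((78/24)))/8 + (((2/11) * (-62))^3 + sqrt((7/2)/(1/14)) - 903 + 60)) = -3260819920/1228513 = -2654.28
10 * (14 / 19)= 140 / 19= 7.37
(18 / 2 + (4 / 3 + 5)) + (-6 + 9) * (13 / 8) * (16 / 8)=301 / 12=25.08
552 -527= 25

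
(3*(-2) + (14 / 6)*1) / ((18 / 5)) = -55 / 54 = -1.02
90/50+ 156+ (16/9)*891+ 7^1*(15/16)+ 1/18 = 1258861/720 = 1748.42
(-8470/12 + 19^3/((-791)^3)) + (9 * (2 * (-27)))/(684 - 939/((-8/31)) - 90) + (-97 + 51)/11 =-261812129866402631/368681979902082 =-710.13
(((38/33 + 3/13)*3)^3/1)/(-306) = -208527857/894807342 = -0.23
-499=-499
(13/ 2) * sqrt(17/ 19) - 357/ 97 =-357/ 97 + 13 * sqrt(323)/ 38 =2.47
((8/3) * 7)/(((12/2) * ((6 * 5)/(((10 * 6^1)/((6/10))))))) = 280/27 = 10.37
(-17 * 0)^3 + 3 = 3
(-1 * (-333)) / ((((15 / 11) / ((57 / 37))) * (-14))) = -1881 / 70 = -26.87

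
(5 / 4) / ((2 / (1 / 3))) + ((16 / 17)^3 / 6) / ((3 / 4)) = 139231 / 353736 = 0.39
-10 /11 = -0.91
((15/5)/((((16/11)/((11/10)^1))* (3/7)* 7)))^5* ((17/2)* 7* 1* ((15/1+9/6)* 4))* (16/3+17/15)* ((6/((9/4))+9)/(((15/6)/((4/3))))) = 23053468297039411/589824000000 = 39085.33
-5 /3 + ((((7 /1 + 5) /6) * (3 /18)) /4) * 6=-1.17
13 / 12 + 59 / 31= 1111 / 372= 2.99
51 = 51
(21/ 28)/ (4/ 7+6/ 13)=273/ 376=0.73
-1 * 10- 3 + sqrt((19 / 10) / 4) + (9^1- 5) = -9 + sqrt(190) / 20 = -8.31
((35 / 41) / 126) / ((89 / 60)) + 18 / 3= 6.00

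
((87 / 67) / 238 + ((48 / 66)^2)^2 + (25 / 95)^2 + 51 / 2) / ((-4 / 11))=-272380090492 / 3830954743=-71.10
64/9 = 7.11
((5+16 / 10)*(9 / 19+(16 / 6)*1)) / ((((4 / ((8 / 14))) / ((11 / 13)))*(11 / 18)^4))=18790704 / 1046045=17.96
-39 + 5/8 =-307/8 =-38.38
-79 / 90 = -0.88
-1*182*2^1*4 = -1456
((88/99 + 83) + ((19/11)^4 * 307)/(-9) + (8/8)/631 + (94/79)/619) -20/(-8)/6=-3566919467976503/16263736933356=-219.32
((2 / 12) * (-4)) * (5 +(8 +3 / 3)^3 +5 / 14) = -3427 / 7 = -489.57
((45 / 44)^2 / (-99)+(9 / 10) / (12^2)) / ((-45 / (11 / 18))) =919 / 15681600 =0.00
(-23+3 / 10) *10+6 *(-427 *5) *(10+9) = -243617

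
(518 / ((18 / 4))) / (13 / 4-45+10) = -4144 / 1143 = -3.63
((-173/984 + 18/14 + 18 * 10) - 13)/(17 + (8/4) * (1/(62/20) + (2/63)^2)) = 6784376319/712183448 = 9.53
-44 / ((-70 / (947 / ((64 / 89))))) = 927113 / 1120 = 827.78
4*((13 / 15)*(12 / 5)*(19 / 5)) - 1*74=-5298 / 125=-42.38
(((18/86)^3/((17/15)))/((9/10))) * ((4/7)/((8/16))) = 0.01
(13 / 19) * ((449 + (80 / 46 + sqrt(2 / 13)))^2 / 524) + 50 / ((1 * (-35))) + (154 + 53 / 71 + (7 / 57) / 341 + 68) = 10367 * sqrt(26) / 114494 + 1303004041550089 / 2677765750044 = 487.06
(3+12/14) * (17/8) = 8.20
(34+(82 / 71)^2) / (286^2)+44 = 44.00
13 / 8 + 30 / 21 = 171 / 56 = 3.05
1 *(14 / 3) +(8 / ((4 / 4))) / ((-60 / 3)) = 64 / 15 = 4.27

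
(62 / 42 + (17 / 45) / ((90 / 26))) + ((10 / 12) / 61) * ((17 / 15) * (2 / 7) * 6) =199106 / 123525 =1.61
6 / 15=2 / 5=0.40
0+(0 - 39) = -39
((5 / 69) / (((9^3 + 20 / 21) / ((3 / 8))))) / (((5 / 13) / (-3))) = -819 / 2820536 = -0.00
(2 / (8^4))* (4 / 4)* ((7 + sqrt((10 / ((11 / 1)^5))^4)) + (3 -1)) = 233436821509 / 53119845582848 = 0.00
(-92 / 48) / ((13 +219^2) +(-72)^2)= -23 / 637896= -0.00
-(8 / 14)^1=-4 / 7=-0.57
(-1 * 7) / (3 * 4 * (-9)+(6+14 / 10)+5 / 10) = 10 / 143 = 0.07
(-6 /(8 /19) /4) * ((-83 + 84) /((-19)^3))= 3 /5776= 0.00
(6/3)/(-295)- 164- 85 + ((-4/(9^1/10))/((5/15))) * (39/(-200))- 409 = -38669/59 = -655.41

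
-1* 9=-9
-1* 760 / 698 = -380 / 349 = -1.09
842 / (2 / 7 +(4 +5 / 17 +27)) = 50099 / 1879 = 26.66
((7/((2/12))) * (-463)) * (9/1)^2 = -1575126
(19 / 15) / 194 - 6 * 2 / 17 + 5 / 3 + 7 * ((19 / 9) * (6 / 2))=2241023 / 49470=45.30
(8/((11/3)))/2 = 12/11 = 1.09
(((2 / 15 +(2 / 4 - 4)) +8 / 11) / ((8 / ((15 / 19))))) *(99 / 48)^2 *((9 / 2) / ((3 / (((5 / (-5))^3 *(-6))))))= -776061 / 77824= -9.97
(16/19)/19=0.04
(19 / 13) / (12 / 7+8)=133 / 884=0.15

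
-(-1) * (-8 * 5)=-40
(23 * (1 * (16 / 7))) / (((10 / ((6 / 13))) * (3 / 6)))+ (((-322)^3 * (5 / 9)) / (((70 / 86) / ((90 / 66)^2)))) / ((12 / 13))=-7581807455246 / 165165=-45904443.77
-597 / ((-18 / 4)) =398 / 3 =132.67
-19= -19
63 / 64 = 0.98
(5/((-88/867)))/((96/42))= -30345/1408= -21.55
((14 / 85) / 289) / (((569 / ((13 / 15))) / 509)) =92638 / 209662275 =0.00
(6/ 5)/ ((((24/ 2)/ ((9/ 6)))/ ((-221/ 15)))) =-221/ 100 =-2.21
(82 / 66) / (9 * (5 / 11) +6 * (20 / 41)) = 1681 / 9495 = 0.18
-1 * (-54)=54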